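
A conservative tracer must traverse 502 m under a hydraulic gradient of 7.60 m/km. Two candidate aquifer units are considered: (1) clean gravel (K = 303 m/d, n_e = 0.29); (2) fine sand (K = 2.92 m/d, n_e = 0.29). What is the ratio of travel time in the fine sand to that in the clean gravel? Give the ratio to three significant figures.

104

Unit 1 (clean gravel): v = 303×0.0076/0.29 = 7.941 m/d, t = 502/7.941 = 63.22 d
Unit 2 (fine sand): v = 2.92×0.0076/0.29 = 0.07652 m/d, t = 502/0.07652 = 6560 d
t(fine sand) / t(clean gravel) = 6560/63.22 = 104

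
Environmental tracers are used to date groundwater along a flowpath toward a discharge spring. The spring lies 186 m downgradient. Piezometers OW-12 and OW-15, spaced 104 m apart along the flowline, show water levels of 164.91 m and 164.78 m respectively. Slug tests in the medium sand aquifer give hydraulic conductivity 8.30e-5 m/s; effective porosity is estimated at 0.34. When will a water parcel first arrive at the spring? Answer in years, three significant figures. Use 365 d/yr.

19.3 years

Hydraulic gradient i = (164.91 − 164.78) / 104 = 0.13 / 104 = 0.001250
K = 8.30e-5 m/s × 86400 s/d = 7.171 m/d
q = Ki = 7.171 × 0.001250 = 0.008964 m/d
Seepage velocity v = q / n = 0.008964 / 0.34 = 0.02636 m/d
t = L / v = 186 / 0.02636 = 7055 d
   = 7055 / 365 = 19.3 yr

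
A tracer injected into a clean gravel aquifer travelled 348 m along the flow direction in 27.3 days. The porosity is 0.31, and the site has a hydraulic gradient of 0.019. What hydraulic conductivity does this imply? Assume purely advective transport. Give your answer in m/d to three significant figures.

v = L / t = 348 / 27.3 = 12.75 m/d
K = v · n / i = 12.75 × 0.31 / 0.019 = 208 m/d

208 m/d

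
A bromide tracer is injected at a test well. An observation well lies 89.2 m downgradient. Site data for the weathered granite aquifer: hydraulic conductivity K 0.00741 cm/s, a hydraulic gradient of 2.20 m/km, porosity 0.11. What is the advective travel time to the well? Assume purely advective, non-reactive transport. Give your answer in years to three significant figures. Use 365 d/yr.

1.91 years

K = 0.00741 cm/s × 864 = 6.402 m/d
q = Ki = 6.402 × 0.0022 = 0.01408 m/d
v = Ki/n = 6.402·0.0022/0.11 = 0.1280 m/d
t = L / v = 89.2 / 0.1280 = 696.6 d
   = 696.6 / 365 = 1.91 yr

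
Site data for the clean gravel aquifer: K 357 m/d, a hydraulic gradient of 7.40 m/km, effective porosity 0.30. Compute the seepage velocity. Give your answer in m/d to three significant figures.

q = Ki = 357 × 0.0074 = 2.642 m/d
v_s = q/n_e = 2.642/0.30 = 8.806 m/d

8.81 m/d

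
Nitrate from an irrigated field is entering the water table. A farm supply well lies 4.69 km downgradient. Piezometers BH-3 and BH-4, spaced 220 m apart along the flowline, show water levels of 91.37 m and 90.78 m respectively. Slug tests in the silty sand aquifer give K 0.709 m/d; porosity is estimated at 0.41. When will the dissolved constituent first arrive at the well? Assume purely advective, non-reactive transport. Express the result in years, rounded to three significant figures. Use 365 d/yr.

Hydraulic gradient i = (91.37 − 90.78) / 220 = 0.59 / 220 = 0.002682
q = Ki = 0.709 × 0.002682 = 0.001901 m/d
Average linear velocity = 0.001901 / 0.41 = 0.004638 m/d
L = 4.69 km = 4690 m
t = L / v = 4690 / 0.004638 = 1.011e6 d
   = 1.011e6 / 365 = 2770 yr

2770 years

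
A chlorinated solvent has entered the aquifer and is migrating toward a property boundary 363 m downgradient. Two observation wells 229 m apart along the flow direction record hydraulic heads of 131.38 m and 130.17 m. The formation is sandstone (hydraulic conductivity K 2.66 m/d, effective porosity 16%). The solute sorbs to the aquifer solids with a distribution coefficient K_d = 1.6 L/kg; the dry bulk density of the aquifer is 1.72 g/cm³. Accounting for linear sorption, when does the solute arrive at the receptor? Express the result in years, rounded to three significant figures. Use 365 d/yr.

Hydraulic gradient i = (131.38 − 130.17) / 229 = 1.21 / 229 = 0.005284
q = Ki = 2.66 × 0.005284 = 0.01406 m/d
v_s = q/n_e = 0.01406/0.16 = 0.08784 m/d
Retardation R = 1 + ρ_b·K_d/n = 1 + 1.72×1.6/0.16 = 18.20
Contaminant velocity v_c = v/R = 0.08784/18.20 = 0.004827 m/d
t = L/v_c = 363/0.004827 = 75210 d
   = 75210/365 = 206 yr

206 years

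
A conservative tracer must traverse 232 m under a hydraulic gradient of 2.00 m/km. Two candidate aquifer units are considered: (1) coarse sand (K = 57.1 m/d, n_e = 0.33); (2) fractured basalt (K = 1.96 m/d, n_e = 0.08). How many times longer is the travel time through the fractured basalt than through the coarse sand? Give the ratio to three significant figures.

7.06

Unit 1 (coarse sand): v = 57.1×0.0020/0.33 = 0.3461 m/d, t = 232/0.3461 = 670.4 d
Unit 2 (fractured basalt): v = 1.96×0.0020/0.08 = 0.04900 m/d, t = 232/0.04900 = 4735 d
t(fractured basalt) / t(coarse sand) = 4735/670.4 = 7.06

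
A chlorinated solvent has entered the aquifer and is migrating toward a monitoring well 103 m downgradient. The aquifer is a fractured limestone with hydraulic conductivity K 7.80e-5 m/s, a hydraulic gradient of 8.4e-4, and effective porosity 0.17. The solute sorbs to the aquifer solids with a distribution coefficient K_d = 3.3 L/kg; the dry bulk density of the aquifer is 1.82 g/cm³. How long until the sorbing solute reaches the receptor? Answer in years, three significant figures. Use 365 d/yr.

K = 7.80e-5 m/s × 86400 s/d = 6.739 m/d
q = Ki = 6.739 × 8.4e-4 = 0.005661 m/d
Seepage velocity v = q / n = 0.005661 / 0.17 = 0.03330 m/d
Retardation R = 1 + ρ_b·K_d/n = 1 + 1.82×3.3/0.17 = 36.33
Contaminant velocity v_c = v/R = 0.03330/36.33 = 9.166e-4 m/d
t = L/v_c = 103/9.166e-4 = 112400 d
   = 112400/365 = 308 yr

308 years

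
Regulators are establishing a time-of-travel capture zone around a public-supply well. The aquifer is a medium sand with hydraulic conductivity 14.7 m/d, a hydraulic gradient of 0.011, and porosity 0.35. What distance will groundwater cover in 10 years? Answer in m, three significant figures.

Darcy flux q = K·i = 14.7 × 0.011 = 0.1617 m/d
Average linear velocity = 0.1617 / 0.35 = 0.4620 m/d
T = 10 yr × 365 = 3650 d
L = v × T = 0.4620 × 3650 = 1686 m

1690 m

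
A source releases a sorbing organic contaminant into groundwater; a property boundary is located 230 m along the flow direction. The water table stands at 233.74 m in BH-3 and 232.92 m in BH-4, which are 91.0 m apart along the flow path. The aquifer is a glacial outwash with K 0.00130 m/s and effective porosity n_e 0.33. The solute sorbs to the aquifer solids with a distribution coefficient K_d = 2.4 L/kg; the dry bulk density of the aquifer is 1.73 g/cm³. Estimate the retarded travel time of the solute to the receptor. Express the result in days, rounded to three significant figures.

Hydraulic gradient i = (233.74 − 232.92) / 91.0 = 0.82 / 91.0 = 0.009011
K = 0.00130 m/s × 86400 s/d = 112.3 m/d
Darcy flux q = K·i = 112.3 × 0.009011 = 1.012 m/d
Seepage velocity v = q / n = 1.012 / 0.33 = 3.067 m/d
Retardation R = 1 + ρ_b·K_d/n = 1 + 1.73×2.4/0.33 = 13.58
Contaminant velocity v_c = v/R = 3.067/13.58 = 0.2258 m/d
t = L/v_c = 230/0.2258 = 1019 d

1020 days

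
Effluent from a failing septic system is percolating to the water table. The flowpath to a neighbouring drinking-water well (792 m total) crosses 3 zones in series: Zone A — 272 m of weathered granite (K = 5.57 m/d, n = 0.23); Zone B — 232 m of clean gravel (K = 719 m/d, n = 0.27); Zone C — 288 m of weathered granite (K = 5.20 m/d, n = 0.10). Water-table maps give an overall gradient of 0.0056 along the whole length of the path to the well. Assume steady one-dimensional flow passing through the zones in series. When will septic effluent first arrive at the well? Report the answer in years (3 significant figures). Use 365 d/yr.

Steady 1-D flow in series ⇒ the Darcy flux q is identical in every zone and the zone head losses add (resistances L/K in series).
Σ(L/K) = 272/5.57 + 232/719 + 288/5.20 = 48.83 + 0.3227 + 55.38 = 104.5 d
K_eq = L_total / Σ(L/K) = 792 / 104.5 = 7.576 m/d
q = K_eq · i = 7.576 × 0.0056 = 0.04243 m/d (same in every zone)
Zone A: v = q/n = 0.04243/0.23 = 0.1845 m/d → t_A = 272/0.1845 = 1475 d
Zone B: v = q/n = 0.04243/0.27 = 0.1571 m/d → t_B = 232/0.1571 = 1476 d
Zone C: v = q/n = 0.04243/0.10 = 0.4243 m/d → t_C = 288/0.4243 = 678.8 d
Total t = 1475 + 1476 + 678.8 = 3630 d
   = 3630 / 365 = 9.94 yr

9.94 years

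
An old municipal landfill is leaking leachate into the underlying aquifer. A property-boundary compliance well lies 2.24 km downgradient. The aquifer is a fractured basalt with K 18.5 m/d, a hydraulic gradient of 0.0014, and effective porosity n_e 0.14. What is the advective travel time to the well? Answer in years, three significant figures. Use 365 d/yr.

Darcy flux q = K·i = 18.5 × 0.0014 = 0.02590 m/d
Average linear velocity = 0.02590 / 0.14 = 0.1850 m/d
L = 2.24 km = 2240 m
t = L / v = 2240 / 0.1850 = 12110 d
   = 12110 / 365 = 33.2 yr

33.2 years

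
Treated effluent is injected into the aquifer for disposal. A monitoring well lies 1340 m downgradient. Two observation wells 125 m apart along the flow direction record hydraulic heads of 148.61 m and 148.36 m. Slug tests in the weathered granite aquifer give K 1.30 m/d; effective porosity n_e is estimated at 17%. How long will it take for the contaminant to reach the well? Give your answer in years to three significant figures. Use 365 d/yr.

Hydraulic gradient i = (148.61 − 148.36) / 125 = 0.25 / 125 = 0.002000
Darcy flux q = K·i = 1.30 × 0.002000 = 0.002600 m/d
Seepage velocity v = q / n = 0.002600 / 0.17 = 0.01529 m/d
t = L / v = 1340 / 0.01529 = 87620 d
   = 87620 / 365 = 240 yr

240 years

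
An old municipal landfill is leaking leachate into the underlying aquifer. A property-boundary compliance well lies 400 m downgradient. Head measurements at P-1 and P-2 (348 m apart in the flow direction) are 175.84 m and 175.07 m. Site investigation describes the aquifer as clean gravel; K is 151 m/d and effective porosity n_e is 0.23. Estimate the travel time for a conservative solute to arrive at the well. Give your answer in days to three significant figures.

275 days

Hydraulic gradient i = (175.84 − 175.07) / 348 = 0.77 / 348 = 0.002213
Darcy flux q = K·i = 151 × 0.002213 = 0.3341 m/d
Average linear velocity = 0.3341 / 0.23 = 1.453 m/d
t = L / v = 400 / 1.453 = 275.4 d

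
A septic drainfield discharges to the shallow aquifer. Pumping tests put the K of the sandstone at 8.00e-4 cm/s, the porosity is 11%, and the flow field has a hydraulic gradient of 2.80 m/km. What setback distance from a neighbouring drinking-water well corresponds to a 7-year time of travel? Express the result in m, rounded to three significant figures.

45.0 m

K = 8.00e-4 cm/s × 864 = 0.6912 m/d
Darcy flux q = K·i = 0.6912 × 0.0028 = 0.001935 m/d
Seepage velocity v = q / n = 0.001935 / 0.11 = 0.01759 m/d
T = 7 yr × 365 = 2555 d
L = v × T = 0.01759 × 2555 = 44.95 m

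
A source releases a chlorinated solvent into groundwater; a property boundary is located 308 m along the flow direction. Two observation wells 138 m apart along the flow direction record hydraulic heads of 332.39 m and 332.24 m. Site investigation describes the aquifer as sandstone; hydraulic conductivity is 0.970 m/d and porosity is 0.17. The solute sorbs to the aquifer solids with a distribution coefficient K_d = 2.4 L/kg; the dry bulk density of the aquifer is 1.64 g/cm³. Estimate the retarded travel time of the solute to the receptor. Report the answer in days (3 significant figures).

1.20e6 days

Hydraulic gradient i = (332.39 − 332.24) / 138 = 0.15 / 138 = 0.001087
q = Ki = 0.970 × 0.001087 = 0.001054 m/d
Seepage velocity v = q / n = 0.001054 / 0.17 = 0.006202 m/d
Retardation R = 1 + ρ_b·K_d/n = 1 + 1.64×2.4/0.17 = 24.15
Contaminant velocity v_c = v/R = 0.006202/24.15 = 2.568e-4 m/d
t = L/v_c = 308/2.568e-4 = 1.199e6 d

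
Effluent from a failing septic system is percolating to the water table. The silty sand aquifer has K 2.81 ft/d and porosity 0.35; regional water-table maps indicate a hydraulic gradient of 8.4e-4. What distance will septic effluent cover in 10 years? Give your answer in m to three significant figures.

7.50 m

K = 2.81 ft/d × 0.3048 = 0.8565 m/d
Darcy flux q = K·i = 0.8565 × 8.4e-4 = 7.194e-4 m/d
Seepage velocity v = q / n = 7.194e-4 / 0.35 = 0.002056 m/d
T = 10 yr × 365 = 3650 d
L = v × T = 0.002056 × 3650 = 7.503 m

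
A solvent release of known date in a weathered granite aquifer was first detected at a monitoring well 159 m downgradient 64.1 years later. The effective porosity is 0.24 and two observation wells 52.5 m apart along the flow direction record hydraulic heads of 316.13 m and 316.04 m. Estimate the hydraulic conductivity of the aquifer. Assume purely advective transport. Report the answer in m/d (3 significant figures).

Hydraulic gradient i = (316.13 − 316.04) / 52.5 = 0.09 / 52.5 = 0.001714
t = 64.1 years = 23400 d
v = L / t = 159 / 23400 = 0.006796 m/d
K = v · n / i = 0.006796 × 0.24 / 0.001714 = 0.951 m/d

0.951 m/d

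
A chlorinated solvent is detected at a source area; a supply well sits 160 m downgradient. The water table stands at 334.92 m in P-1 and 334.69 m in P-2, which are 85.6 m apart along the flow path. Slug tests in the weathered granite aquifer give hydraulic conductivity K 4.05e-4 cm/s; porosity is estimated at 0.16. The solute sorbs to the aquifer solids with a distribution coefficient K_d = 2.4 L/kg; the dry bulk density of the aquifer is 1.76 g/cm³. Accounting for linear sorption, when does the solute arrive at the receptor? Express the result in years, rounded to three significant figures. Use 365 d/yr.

Hydraulic gradient i = (334.92 − 334.69) / 85.6 = 0.23 / 85.6 = 0.002687
K = 4.05e-4 cm/s × 864 = 0.3499 m/d
Darcy flux q = K·i = 0.3499 × 0.002687 = 9.402e-4 m/d
v_s = q/n_e = 9.402e-4/0.16 = 0.005876 m/d
Retardation R = 1 + ρ_b·K_d/n = 1 + 1.76×2.4/0.16 = 27.40
Contaminant velocity v_c = v/R = 0.005876/27.40 = 2.145e-4 m/d
t = L/v_c = 160/2.145e-4 = 746000 d
   = 746000/365 = 2040 yr

2040 years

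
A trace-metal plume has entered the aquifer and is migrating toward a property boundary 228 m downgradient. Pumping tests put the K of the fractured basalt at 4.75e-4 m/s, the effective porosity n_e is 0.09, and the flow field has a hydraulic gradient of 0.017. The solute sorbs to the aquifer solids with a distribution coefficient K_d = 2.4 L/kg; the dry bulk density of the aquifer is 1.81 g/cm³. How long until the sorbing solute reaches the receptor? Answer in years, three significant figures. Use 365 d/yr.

K = 4.75e-4 m/s × 86400 s/d = 41.04 m/d
Specific discharge q = 41.04 × 0.017 = 0.6977 m/d
Seepage velocity v = q / n = 0.6977 / 0.09 = 7.752 m/d
Retardation R = 1 + ρ_b·K_d/n = 1 + 1.81×2.4/0.09 = 49.27
Contaminant velocity v_c = v/R = 7.752/49.27 = 0.1573 m/d
t = L/v_c = 228/0.1573 = 1449 d
   = 1449/365 = 3.97 yr

3.97 years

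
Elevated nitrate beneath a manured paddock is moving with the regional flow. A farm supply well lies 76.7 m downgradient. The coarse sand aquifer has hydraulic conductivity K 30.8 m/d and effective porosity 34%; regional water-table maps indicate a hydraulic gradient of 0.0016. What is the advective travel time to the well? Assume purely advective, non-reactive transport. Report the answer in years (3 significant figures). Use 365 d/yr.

Specific discharge q = 30.8 × 0.0016 = 0.04928 m/d
Seepage velocity v = q / n = 0.04928 / 0.34 = 0.1449 m/d
t = L / v = 76.7 / 0.1449 = 529.2 d
   = 529.2 / 365 = 1.45 yr

1.45 years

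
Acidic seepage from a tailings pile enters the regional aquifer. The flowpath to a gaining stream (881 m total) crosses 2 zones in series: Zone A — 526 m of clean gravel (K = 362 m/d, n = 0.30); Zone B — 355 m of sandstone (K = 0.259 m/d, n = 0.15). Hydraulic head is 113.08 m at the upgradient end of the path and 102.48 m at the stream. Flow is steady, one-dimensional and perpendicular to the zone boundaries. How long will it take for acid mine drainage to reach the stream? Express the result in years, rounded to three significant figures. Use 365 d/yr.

74.8 years

Total head drop ΔH = 113.08 − 102.48 = 10.60 m
Continuity: the same q passes through each zone, so ΔH = q·Σ(L_j/K_j) — the zones act as resistances in series.
Σ(L/K) = 526/362 + 355/0.259 = 1.453 + 1371 = 1372 d
q = ΔH / Σ(L/K) = 10.60 / 1372 = 0.007725 m/d (same in every zone)
Zone A: v = q/n = 0.007725/0.30 = 0.02575 m/d → t_A = 526/0.02575 = 20430 d
Zone B: v = q/n = 0.007725/0.15 = 0.05150 m/d → t_B = 355/0.05150 = 6893 d
Total t = 20430 + 6893 = 27320 d
   = 27320 / 365 = 74.8 yr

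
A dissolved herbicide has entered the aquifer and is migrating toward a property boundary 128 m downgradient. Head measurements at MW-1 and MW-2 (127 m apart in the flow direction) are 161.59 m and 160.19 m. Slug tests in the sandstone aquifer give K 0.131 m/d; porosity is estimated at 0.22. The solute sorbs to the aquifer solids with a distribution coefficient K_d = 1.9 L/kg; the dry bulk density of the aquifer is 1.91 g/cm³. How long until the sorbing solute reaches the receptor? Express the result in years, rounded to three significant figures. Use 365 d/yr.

935 years

Hydraulic gradient i = (161.59 − 160.19) / 127 = 1.40 / 127 = 0.01102
Darcy flux q = K·i = 0.131 × 0.01102 = 0.001444 m/d
Average linear velocity = 0.001444 / 0.22 = 0.006564 m/d
Retardation R = 1 + ρ_b·K_d/n = 1 + 1.91×1.9/0.22 = 17.50
Contaminant velocity v_c = v/R = 0.006564/17.50 = 3.752e-4 m/d
t = L/v_c = 128/3.752e-4 = 341200 d
   = 341200/365 = 935 yr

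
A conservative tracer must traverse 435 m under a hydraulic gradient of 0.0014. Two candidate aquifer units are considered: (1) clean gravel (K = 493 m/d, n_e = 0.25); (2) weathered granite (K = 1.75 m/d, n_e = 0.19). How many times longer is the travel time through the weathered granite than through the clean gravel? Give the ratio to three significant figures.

214

Unit 1 (clean gravel): v = 493×0.0014/0.25 = 2.761 m/d, t = 435/2.761 = 157.6 d
Unit 2 (weathered granite): v = 1.75×0.0014/0.19 = 0.01289 m/d, t = 435/0.01289 = 33730 d
t(weathered granite) / t(clean gravel) = 33730/157.6 = 214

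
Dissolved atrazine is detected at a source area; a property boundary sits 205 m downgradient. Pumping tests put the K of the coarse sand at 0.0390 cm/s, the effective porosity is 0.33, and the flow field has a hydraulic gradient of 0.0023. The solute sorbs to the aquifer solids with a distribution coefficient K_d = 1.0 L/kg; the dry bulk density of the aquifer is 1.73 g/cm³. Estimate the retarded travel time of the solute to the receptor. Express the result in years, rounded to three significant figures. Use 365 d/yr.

14.9 years

K = 0.0390 cm/s × 864 = 33.70 m/d
q = Ki = 33.70 × 0.0023 = 0.07750 m/d
v_s = q/n_e = 0.07750/0.33 = 0.2349 m/d
Retardation R = 1 + ρ_b·K_d/n = 1 + 1.73×1.0/0.33 = 6.242
Contaminant velocity v_c = v/R = 0.2349/6.242 = 0.03762 m/d
t = L/v_c = 205/0.03762 = 5449 d
   = 5449/365 = 14.9 yr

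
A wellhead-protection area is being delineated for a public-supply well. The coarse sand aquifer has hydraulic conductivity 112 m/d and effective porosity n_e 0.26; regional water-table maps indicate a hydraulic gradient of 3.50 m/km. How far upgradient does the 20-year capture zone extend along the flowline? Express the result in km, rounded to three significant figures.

Darcy flux q = K·i = 112 × 0.0035 = 0.3920 m/d
v_s = q/n_e = 0.3920/0.26 = 1.508 m/d
T = 20 yr × 365 = 7300 d
L = v × T = 1.508 × 7300 = 11010 m
   = 11.0 km

11.0 km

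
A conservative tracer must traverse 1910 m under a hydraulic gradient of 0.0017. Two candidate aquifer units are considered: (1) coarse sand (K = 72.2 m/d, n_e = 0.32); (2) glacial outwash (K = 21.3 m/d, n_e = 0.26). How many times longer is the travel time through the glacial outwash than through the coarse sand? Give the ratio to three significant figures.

2.75

Unit 1 (coarse sand): v = 72.2×0.0017/0.32 = 0.3836 m/d, t = 1910/0.3836 = 4980 d
Unit 2 (glacial outwash): v = 21.3×0.0017/0.26 = 0.1393 m/d, t = 1910/0.1393 = 13710 d
t(glacial outwash) / t(coarse sand) = 13710/4980 = 2.75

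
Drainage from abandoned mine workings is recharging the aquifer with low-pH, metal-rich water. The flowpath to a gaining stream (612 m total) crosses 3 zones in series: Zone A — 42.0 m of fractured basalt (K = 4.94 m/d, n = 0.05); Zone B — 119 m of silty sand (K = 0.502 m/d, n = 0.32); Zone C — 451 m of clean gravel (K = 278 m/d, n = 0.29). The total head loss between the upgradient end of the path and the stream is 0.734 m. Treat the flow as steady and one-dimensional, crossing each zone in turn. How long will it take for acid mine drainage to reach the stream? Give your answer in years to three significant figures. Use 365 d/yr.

158 years

Continuity: the same q passes through each zone, so ΔH = q·Σ(L_j/K_j) — the zones act as resistances in series.
Σ(L/K) = 42.0/4.94 + 119/0.502 + 451/278 = 8.502 + 237.1 + 1.622 = 247.2 d
q = ΔH / Σ(L/K) = 0.734 / 247.2 = 0.002970 m/d (same in every zone)
Zone A: v = q/n = 0.002970/0.05 = 0.05939 m/d → t_A = 42.0/0.05939 = 707.2 d
Zone B: v = q/n = 0.002970/0.32 = 0.009280 m/d → t_B = 119/0.009280 = 12820 d
Zone C: v = q/n = 0.002970/0.29 = 0.01024 m/d → t_C = 451/0.01024 = 44040 d
Total t = 707.2 + 12820 + 44040 = 57570 d
   = 57570 / 365 = 158 yr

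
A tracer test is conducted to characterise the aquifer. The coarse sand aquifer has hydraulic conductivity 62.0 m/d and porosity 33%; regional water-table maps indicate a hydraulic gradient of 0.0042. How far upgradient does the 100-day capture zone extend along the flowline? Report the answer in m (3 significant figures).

Specific discharge q = 62.0 × 0.0042 = 0.2604 m/d
v_s = q/n_e = 0.2604/0.33 = 0.7891 m/d
L = v × T = 0.7891 × 100 = 78.91 m

78.9 m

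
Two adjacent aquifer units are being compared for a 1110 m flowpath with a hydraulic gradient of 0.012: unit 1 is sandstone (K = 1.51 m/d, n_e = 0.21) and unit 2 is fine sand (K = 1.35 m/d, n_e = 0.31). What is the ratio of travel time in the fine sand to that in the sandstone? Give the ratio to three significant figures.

1.65

Unit 1 (sandstone): v = 1.51×0.012/0.21 = 0.08629 m/d, t = 1110/0.08629 = 12860 d
Unit 2 (fine sand): v = 1.35×0.012/0.31 = 0.05226 m/d, t = 1110/0.05226 = 21240 d
t(fine sand) / t(sandstone) = 21240/12860 = 1.65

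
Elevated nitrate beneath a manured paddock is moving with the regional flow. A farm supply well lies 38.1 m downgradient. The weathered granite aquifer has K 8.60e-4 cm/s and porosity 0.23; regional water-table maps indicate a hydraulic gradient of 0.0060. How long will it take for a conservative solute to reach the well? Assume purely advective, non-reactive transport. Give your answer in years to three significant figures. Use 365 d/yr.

5.39 years

K = 8.60e-4 cm/s × 864 = 0.7430 m/d
Specific discharge q = 0.7430 × 0.0060 = 0.004458 m/d
Average linear velocity = 0.004458 / 0.23 = 0.01938 m/d
t = L / v = 38.1 / 0.01938 = 1966 d
   = 1966 / 365 = 5.39 yr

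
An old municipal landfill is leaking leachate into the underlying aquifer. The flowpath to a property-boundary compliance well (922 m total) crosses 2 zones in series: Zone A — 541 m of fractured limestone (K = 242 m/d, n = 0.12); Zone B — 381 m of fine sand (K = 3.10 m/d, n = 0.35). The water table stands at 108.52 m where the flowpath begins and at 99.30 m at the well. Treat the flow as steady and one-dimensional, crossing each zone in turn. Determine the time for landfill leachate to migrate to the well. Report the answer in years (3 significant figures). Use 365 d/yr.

7.37 years

Total head drop ΔH = 108.52 − 99.30 = 9.22 m
Steady 1-D flow in series ⇒ the Darcy flux q is identical in every zone and the zone head losses add (resistances L/K in series).
Σ(L/K) = 541/242 + 381/3.10 = 2.236 + 122.9 = 125.1 d
q = ΔH / Σ(L/K) = 9.22 / 125.1 = 0.07368 m/d (same in every zone)
Zone A: v = q/n = 0.07368/0.12 = 0.6140 m/d → t_A = 541/0.6140 = 881.1 d
Zone B: v = q/n = 0.07368/0.35 = 0.2105 m/d → t_B = 381/0.2105 = 1810 d
Total t = 881.1 + 1810 = 2691 d
   = 2691 / 365 = 7.37 yr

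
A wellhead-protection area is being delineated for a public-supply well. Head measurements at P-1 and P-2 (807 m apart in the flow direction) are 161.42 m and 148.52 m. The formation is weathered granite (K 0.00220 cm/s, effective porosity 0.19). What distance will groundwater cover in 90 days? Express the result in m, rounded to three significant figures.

14.4 m

Hydraulic gradient i = (161.42 − 148.52) / 807 = 12.90 / 807 = 0.01599
K = 0.00220 cm/s × 864 = 1.901 m/d
Darcy flux q = K·i = 1.901 × 0.01599 = 0.03038 m/d
v_s = q/n_e = 0.03038/0.19 = 0.1599 m/d
L = v × T = 0.1599 × 90 = 14.39 m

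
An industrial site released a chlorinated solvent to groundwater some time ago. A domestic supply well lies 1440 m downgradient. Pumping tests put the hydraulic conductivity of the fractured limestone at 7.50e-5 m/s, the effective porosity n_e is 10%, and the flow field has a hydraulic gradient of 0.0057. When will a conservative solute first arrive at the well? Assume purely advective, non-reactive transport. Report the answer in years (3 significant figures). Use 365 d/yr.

10.7 years

K = 7.50e-5 m/s × 86400 s/d = 6.480 m/d
Darcy flux q = K·i = 6.480 × 0.0057 = 0.03694 m/d
Average linear velocity = 0.03694 / 0.10 = 0.3694 m/d
t = L / v = 1440 / 0.3694 = 3899 d
   = 3899 / 365 = 10.7 yr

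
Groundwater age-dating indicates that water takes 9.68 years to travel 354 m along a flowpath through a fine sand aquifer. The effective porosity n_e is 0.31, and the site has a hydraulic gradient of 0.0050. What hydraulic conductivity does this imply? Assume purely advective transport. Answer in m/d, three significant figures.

6.21 m/d

t = 9.68 years = 3533 d
v = L / t = 354 / 3533 = 0.1002 m/d
K = v · n / i = 0.1002 × 0.31 / 0.0050 = 6.21 m/d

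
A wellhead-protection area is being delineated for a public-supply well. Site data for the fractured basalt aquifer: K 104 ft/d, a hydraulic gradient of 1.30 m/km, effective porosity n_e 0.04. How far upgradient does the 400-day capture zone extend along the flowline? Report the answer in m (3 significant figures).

412 m

K = 104 ft/d × 0.3048 = 31.70 m/d
q = Ki = 31.70 × 0.0013 = 0.04121 m/d
v = Ki/n = 31.70·0.0013/0.04 = 1.030 m/d
L = v × T = 1.030 × 400 = 412.1 m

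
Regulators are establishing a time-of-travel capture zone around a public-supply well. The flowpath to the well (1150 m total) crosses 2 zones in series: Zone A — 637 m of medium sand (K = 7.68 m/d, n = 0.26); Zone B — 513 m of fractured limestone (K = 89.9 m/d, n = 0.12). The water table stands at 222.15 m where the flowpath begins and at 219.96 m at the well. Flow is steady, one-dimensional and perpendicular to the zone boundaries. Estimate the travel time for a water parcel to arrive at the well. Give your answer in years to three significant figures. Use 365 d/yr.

25.2 years

Total head drop ΔH = 222.15 − 219.96 = 2.19 m
Steady 1-D flow in series ⇒ the Darcy flux q is identical in every zone and the zone head losses add (resistances L/K in series).
Σ(L/K) = 637/7.68 + 513/89.9 = 82.94 + 5.706 = 88.65 d
q = ΔH / Σ(L/K) = 2.19 / 88.65 = 0.02470 m/d (same in every zone)
Zone A: v = q/n = 0.02470/0.26 = 0.09502 m/d → t_A = 637/0.09502 = 6704 d
Zone B: v = q/n = 0.02470/0.12 = 0.2059 m/d → t_B = 513/0.2059 = 2492 d
Total t = 6704 + 2492 = 9196 d
   = 9196 / 365 = 25.2 yr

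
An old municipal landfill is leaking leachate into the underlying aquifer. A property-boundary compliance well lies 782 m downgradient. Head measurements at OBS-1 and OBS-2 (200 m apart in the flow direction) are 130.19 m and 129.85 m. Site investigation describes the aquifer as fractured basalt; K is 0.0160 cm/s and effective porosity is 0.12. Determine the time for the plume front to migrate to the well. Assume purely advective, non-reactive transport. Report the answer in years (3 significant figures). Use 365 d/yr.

10.9 years

Hydraulic gradient i = (130.19 − 129.85) / 200 = 0.34 / 200 = 0.001700
K = 0.0160 cm/s × 864 = 13.82 m/d
q = Ki = 13.82 × 0.001700 = 0.02350 m/d
v = Ki/n = 13.82·0.001700/0.12 = 0.1958 m/d
t = L / v = 782 / 0.1958 = 3993 d
   = 3993 / 365 = 10.9 yr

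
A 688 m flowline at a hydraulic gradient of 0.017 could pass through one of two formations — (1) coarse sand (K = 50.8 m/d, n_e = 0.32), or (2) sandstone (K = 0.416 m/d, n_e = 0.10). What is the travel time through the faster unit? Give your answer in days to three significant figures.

255 days

Unit 1 (coarse sand): v = 50.8×0.017/0.32 = 2.699 m/d, t = 688/2.699 = 254.9 d
Unit 2 (sandstone): v = 0.416×0.017/0.10 = 0.07072 m/d, t = 688/0.07072 = 9729 d
Faster unit: t = 255 d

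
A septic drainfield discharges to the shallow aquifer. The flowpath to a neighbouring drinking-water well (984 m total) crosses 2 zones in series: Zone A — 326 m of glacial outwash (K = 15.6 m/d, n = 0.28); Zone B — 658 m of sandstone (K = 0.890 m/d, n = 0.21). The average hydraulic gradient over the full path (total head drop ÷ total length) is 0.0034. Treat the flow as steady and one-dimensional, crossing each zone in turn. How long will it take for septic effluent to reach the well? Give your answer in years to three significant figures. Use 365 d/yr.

143 years

Continuity: the same q passes through each zone, so ΔH = q·Σ(L_j/K_j) — the zones act as resistances in series.
Σ(L/K) = 326/15.6 + 658/0.890 = 20.90 + 739.3 = 760.2 d
K_eq = L_total / Σ(L/K) = 984 / 760.2 = 1.294 m/d
q = K_eq · i = 1.294 × 0.0034 = 0.004401 m/d (same in every zone)
Zone A: v = q/n = 0.004401/0.28 = 0.01572 m/d → t_A = 326/0.01572 = 20740 d
Zone B: v = q/n = 0.004401/0.21 = 0.02096 m/d → t_B = 658/0.02096 = 31400 d
Total t = 20740 + 31400 = 52140 d
   = 52140 / 365 = 143 yr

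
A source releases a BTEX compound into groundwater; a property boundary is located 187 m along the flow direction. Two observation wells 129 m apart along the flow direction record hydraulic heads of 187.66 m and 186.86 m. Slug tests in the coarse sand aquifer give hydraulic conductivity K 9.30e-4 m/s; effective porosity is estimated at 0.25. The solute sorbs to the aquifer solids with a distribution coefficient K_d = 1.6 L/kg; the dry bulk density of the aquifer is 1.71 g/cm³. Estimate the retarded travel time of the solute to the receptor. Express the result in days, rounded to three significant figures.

Hydraulic gradient i = (187.66 − 186.86) / 129 = 0.80 / 129 = 0.006202
K = 9.30e-4 m/s × 86400 s/d = 80.35 m/d
q = Ki = 80.35 × 0.006202 = 0.4983 m/d
Average linear velocity = 0.4983 / 0.25 = 1.993 m/d
Retardation R = 1 + ρ_b·K_d/n = 1 + 1.71×1.6/0.25 = 11.94
Contaminant velocity v_c = v/R = 1.993/11.94 = 0.1669 m/d
t = L/v_c = 187/0.1669 = 1121 d

1120 days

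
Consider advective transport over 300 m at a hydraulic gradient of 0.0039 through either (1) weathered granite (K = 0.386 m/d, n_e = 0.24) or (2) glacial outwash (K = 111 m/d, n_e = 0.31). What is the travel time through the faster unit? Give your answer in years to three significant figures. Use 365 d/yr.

0.589 years

Unit 1 (weathered granite): v = 0.386×0.0039/0.24 = 0.006273 m/d, t = 300/0.006273 = 47830 d
Unit 2 (glacial outwash): v = 111×0.0039/0.31 = 1.396 m/d, t = 300/1.396 = 214.8 d
Faster: 214.8 d / 365 = 0.589 yr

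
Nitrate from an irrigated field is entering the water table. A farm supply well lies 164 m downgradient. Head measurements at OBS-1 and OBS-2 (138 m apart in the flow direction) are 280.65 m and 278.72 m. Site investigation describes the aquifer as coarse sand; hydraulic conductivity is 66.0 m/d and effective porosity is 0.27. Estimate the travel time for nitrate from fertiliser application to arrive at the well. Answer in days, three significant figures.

Hydraulic gradient i = (280.65 − 278.72) / 138 = 1.93 / 138 = 0.01399
Darcy flux q = K·i = 66.0 × 0.01399 = 0.9230 m/d
Average linear velocity = 0.9230 / 0.27 = 3.419 m/d
t = L / v = 164 / 3.419 = 47.97 d

48.0 days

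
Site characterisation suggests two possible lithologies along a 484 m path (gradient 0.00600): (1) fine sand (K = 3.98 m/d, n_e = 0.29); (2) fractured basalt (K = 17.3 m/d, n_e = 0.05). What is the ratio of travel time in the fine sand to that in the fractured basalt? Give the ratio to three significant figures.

Unit 1 (fine sand): v = 3.98×0.0060/0.29 = 0.08234 m/d, t = 484/0.08234 = 5878 d
Unit 2 (fractured basalt): v = 17.3×0.0060/0.05 = 2.076 m/d, t = 484/2.076 = 233.1 d
t(fine sand) / t(fractured basalt) = 5878/233.1 = 25.2

25.2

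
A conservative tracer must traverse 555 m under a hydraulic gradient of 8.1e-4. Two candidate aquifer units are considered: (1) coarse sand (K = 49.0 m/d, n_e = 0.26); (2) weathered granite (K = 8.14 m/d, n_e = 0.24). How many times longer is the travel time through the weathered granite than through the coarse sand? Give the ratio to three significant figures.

Unit 1 (coarse sand): v = 49.0×8.1e-4/0.26 = 0.1527 m/d, t = 555/0.1527 = 3636 d
Unit 2 (weathered granite): v = 8.14×8.1e-4/0.24 = 0.02747 m/d, t = 555/0.02747 = 20200 d
t(weathered granite) / t(coarse sand) = 20200/3636 = 5.56

5.56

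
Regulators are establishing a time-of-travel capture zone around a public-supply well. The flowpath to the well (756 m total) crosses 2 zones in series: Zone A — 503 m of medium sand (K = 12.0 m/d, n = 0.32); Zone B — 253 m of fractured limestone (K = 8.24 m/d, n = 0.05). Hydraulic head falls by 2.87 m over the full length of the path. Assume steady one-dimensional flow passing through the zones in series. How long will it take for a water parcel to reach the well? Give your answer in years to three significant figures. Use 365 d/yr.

Continuity: the same q passes through each zone, so ΔH = q·Σ(L_j/K_j) — the zones act as resistances in series.
Σ(L/K) = 503/12.0 + 253/8.24 = 41.92 + 30.70 = 72.62 d
q = ΔH / Σ(L/K) = 2.87 / 72.62 = 0.03952 m/d (same in every zone)
Zone A: v = q/n = 0.03952/0.32 = 0.1235 m/d → t_A = 503/0.1235 = 4073 d
Zone B: v = q/n = 0.03952/0.05 = 0.7904 m/d → t_B = 253/0.7904 = 320.1 d
Total t = 4073 + 320.1 = 4393 d
   = 4393 / 365 = 12.0 yr

12.0 years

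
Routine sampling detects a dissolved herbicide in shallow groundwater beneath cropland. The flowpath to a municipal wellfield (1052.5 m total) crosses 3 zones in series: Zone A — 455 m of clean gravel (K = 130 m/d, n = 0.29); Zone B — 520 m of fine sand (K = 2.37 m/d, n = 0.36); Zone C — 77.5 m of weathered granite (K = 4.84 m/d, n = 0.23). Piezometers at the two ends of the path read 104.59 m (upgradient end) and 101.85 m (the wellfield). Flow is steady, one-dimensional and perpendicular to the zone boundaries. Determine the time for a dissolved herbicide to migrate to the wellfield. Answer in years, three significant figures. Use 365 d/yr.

80.5 years

Total head drop ΔH = 104.59 − 101.85 = 2.74 m
Steady 1-D flow in series ⇒ the Darcy flux q is identical in every zone and the zone head losses add (resistances L/K in series).
Σ(L/K) = 455/130 + 520/2.37 + 77.5/4.84 = 3.500 + 219.4 + 16.01 = 238.9 d
q = ΔH / Σ(L/K) = 2.74 / 238.9 = 0.01147 m/d (same in every zone)
Zone A: v = q/n = 0.01147/0.29 = 0.03955 m/d → t_A = 455/0.03955 = 11510 d
Zone B: v = q/n = 0.01147/0.36 = 0.03186 m/d → t_B = 520/0.03186 = 16320 d
Zone C: v = q/n = 0.01147/0.23 = 0.04986 m/d → t_C = 77.5/0.04986 = 1554 d
Total t = 11510 + 16320 + 1554 = 29380 d
   = 29380 / 365 = 80.5 yr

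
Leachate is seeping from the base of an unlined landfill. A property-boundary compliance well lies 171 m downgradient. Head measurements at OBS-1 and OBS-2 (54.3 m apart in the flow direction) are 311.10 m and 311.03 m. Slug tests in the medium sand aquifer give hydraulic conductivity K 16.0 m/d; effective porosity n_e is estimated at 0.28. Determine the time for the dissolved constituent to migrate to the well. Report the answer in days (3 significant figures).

Hydraulic gradient i = (311.10 − 311.03) / 54.3 = 0.07 / 54.3 = 0.001289
q = Ki = 16.0 × 0.001289 = 0.02063 m/d
Average linear velocity = 0.02063 / 0.28 = 0.07366 m/d
t = L / v = 171 / 0.07366 = 2321 d

2320 days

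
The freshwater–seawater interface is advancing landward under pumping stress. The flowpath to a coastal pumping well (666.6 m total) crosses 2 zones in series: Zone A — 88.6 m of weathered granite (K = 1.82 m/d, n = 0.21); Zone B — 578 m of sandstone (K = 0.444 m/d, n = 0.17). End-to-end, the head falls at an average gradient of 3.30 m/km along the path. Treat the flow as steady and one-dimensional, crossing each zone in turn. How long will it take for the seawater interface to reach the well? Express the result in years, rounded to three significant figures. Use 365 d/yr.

Steady 1-D flow in series ⇒ the Darcy flux q is identical in every zone and the zone head losses add (resistances L/K in series).
Σ(L/K) = 88.6/1.82 + 578/0.444 = 48.68 + 1302 = 1350 d
K_eq = L_total / Σ(L/K) = 666.6 / 1350 = 0.4936 m/d
q = K_eq · i = 0.4936 × 0.0033 = 0.001629 m/d (same in every zone)
Zone A: v = q/n = 0.001629/0.21 = 0.007757 m/d → t_A = 88.6/0.007757 = 11420 d
Zone B: v = q/n = 0.001629/0.17 = 0.009582 m/d → t_B = 578/0.009582 = 60320 d
Total t = 11420 + 60320 = 71750 d
   = 71750 / 365 = 197 yr

197 years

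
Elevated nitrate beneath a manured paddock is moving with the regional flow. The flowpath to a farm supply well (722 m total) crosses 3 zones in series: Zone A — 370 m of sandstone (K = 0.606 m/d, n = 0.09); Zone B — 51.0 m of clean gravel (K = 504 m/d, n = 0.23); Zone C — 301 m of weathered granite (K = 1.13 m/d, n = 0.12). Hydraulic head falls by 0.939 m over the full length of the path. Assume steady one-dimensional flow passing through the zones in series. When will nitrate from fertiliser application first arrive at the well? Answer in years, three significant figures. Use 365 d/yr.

208 years

Steady 1-D flow in series ⇒ the Darcy flux q is identical in every zone and the zone head losses add (resistances L/K in series).
Σ(L/K) = 370/0.606 + 51.0/504 + 301/1.13 = 610.6 + 0.1012 + 266.4 = 877.0 d
q = ΔH / Σ(L/K) = 0.939 / 877.0 = 0.001071 m/d (same in every zone)
Zone A: v = q/n = 0.001071/0.09 = 0.01190 m/d → t_A = 370/0.01190 = 31100 d
Zone B: v = q/n = 0.001071/0.23 = 0.004655 m/d → t_B = 51.0/0.004655 = 10960 d
Zone C: v = q/n = 0.001071/0.12 = 0.008922 m/d → t_C = 301/0.008922 = 33740 d
Total t = 31100 + 10960 + 33740 = 75790 d
   = 75790 / 365 = 208 yr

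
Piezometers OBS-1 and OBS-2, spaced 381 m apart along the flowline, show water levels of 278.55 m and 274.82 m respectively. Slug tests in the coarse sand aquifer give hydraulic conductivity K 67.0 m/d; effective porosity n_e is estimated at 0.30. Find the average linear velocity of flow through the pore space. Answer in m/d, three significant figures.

2.19 m/d

Hydraulic gradient i = (278.55 − 274.82) / 381 = 3.73 / 381 = 0.009790
Darcy flux q = K·i = 67.0 × 0.009790 = 0.6559 m/d
Seepage velocity v = q / n = 0.6559 / 0.30 = 2.186 m/d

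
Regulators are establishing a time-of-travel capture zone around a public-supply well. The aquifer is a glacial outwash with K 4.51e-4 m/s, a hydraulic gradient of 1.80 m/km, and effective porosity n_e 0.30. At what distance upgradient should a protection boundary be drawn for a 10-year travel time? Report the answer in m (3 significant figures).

853 m

K = 4.51e-4 m/s × 86400 s/d = 38.97 m/d
q = Ki = 38.97 × 0.0018 = 0.07014 m/d
v_s = q/n_e = 0.07014/0.30 = 0.2338 m/d
T = 10 yr × 365 = 3650 d
L = v × T = 0.2338 × 3650 = 853.4 m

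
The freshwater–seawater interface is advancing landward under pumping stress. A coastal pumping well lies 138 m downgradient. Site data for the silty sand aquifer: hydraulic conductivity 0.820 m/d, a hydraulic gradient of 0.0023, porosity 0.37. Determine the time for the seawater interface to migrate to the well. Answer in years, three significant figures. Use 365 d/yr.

74.2 years

q = Ki = 0.820 × 0.0023 = 0.001886 m/d
Average linear velocity = 0.001886 / 0.37 = 0.005097 m/d
t = L / v = 138 / 0.005097 = 27070 d
   = 27070 / 365 = 74.2 yr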